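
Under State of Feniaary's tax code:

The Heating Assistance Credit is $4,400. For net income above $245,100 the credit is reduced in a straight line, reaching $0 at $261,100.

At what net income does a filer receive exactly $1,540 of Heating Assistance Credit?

$255,500

$1,540 is 1,540/4,400 of the full $4,400, so 2,860/4,400 of the $16,000 range has been used: income = $245,100 + $16,000 × 2,860/4,400 = $255,500.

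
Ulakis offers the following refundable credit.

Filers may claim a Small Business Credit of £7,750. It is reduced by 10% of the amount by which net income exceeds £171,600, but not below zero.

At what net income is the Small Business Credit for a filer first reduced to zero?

The credit falls by 10% of each pound above £171,600, so it reaches zero when the excess is £7,750 / 10% = £77,500: income = £171,600 + £77,500 = £249,100.

£249,100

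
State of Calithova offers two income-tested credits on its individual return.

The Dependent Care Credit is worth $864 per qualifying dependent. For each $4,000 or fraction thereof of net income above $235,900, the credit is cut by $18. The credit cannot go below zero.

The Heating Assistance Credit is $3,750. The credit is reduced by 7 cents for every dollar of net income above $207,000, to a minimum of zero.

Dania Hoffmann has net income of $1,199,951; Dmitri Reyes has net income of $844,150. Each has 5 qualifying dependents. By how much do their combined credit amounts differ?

$1,566

Dania ($1,199,951): Dependent Care Credit: base = 5 × $864 = $4,320. income exceeds $235,900 by $964,051 → 242 increments × $18 = $4,356 ≥ base, so the credit is $0. Heating Assistance Credit: 7% of the $992,951 excess over $207,000 is $69,506.57 ≥ base, so the credit is $0. total $0 + $0 = $0
Dmitri ($844,150): Dependent Care Credit: base = 5 × $864 = $4,320. income exceeds $235,900 by $608,250, which is 153 full-or-partial $4,000 increments; reduction = 153 × $18 = $2,754, leaving $1,566. Heating Assistance Credit: 7% of the $637,150 excess over $207,000 is $44,600.50 ≥ base, so the credit is $0. total $1,566 + $0 = $1,566
Difference: |$0 − $1,566| = $1,566.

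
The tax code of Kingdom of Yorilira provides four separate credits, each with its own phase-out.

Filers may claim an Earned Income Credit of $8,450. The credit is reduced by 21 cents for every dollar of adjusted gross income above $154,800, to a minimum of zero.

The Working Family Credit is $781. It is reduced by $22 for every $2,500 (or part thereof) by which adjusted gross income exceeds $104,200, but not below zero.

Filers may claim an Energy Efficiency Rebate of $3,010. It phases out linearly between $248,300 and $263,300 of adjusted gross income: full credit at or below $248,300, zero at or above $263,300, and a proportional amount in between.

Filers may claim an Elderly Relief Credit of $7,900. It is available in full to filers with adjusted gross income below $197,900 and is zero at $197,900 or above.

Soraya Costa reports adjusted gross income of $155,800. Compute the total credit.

$19,469

Earned Income Credit: 21% of the $1,000 excess over $154,800 is $210; credit = $8,450 − $210 = $8,240.
Working Family Credit: income exceeds $104,200 by $51,600, which is 21 full-or-partial $2,500 increments; reduction = 21 × $22 = $462, leaving $319.
Energy Efficiency Rebate: $155,800 is at or below the $248,300 threshold, so the full $3,010 applies.
Elderly Relief Credit: $155,800 is below the $197,900 cutoff, so the full $7,900 applies.
Total: $8,240 + $319 + $3,010 + $7,900 = $19,469.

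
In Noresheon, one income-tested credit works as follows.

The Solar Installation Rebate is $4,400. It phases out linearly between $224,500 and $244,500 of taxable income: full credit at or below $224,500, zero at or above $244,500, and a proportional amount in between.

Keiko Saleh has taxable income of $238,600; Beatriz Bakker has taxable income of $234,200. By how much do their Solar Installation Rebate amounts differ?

$968

Keiko ($238,600): Solar Installation Rebate: $238,600 is $14,100 into a $20,000 phase-out range, leaving 5,900/20,000 of the credit: $4,400 × 5,900/20,000 = $1,298.
Beatriz ($234,200): Solar Installation Rebate: $234,200 is $9,700 into a $20,000 phase-out range, leaving 10,300/20,000 of the credit: $4,400 × 10,300/20,000 = $2,266.
Difference: |$1,298 − $2,266| = $968.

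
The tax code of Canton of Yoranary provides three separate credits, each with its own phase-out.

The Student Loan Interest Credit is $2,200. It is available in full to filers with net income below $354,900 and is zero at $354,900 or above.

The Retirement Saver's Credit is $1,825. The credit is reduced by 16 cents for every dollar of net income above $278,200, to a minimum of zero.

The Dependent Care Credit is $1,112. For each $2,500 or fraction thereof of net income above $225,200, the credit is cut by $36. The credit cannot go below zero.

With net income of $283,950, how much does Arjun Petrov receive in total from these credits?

Student Loan Interest Credit: $283,950 is below the $354,900 cutoff, so the full $2,200 applies.
Retirement Saver's Credit: 16% of the $5,750 excess over $278,200 is $920; credit = $1,825 − $920 = $905.
Dependent Care Credit: income exceeds $225,200 by $58,750, which is 24 full-or-partial $2,500 increments; reduction = 24 × $36 = $864, leaving $248.
Total: $2,200 + $905 + $248 = $3,353.

$3,353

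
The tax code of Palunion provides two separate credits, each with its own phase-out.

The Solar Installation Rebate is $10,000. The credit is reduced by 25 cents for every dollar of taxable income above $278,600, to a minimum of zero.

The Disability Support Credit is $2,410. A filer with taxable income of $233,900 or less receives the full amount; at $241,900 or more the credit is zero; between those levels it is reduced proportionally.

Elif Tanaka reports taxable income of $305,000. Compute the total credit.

$3,400

Solar Installation Rebate: 25% of the $26,400 excess over $278,600 is $6,600; credit = $10,000 − $6,600 = $3,400.
Disability Support Credit: $305,000 is at or above $241,900, so the credit is $0.
Total: $3,400 + $0 = $3,400.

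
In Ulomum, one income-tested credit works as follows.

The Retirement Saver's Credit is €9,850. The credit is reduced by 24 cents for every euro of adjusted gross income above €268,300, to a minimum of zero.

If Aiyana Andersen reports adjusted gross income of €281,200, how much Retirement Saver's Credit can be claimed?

€6,754

Retirement Saver's Credit: 24% of the €12,900 excess over €268,300 is €3,096; credit = €9,850 − €3,096 = €6,754.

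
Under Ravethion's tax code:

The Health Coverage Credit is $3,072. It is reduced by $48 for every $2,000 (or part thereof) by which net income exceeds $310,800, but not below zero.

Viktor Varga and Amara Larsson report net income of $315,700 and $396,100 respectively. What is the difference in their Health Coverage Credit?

$1,920

Viktor ($315,700): Health Coverage Credit: income exceeds $310,800 by $4,900, which is 3 full-or-partial $2,000 increments; reduction = 3 × $48 = $144, leaving $2,928.
Amara ($396,100): Health Coverage Credit: income exceeds $310,800 by $85,300, which is 43 full-or-partial $2,000 increments; reduction = 43 × $48 = $2,064, leaving $1,008.
Difference: |$2,928 − $1,008| = $1,920.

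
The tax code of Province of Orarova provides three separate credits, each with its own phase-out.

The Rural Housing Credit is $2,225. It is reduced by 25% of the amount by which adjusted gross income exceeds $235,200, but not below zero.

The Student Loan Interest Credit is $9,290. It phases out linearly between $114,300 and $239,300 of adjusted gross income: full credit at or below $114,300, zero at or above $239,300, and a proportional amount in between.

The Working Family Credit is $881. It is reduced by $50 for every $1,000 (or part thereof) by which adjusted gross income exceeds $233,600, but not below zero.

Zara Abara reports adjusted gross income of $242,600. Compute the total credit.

$806

Rural Housing Credit: 25% of the $7,400 excess over $235,200 is $1,850; credit = $2,225 − $1,850 = $375.
Student Loan Interest Credit: $242,600 is at or above $239,300, so the credit is $0.
Working Family Credit: income exceeds $233,600 by $9,000, which is 9 full-or-partial $1,000 increments; reduction = 9 × $50 = $450, leaving $431.
Total: $375 + $0 + $431 = $806.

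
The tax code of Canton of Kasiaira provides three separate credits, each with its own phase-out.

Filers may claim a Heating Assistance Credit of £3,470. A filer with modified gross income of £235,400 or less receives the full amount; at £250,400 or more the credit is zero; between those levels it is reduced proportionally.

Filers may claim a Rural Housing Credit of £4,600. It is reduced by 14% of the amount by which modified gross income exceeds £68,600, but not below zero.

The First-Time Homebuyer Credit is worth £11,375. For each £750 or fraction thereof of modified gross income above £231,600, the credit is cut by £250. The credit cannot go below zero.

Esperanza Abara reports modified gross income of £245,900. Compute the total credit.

£7,416

Heating Assistance Credit: £245,900 is £10,500 into a £15,000 phase-out range, leaving 4,500/15,000 of the credit: £3,470 × 4,500/15,000 = £1,041.
Rural Housing Credit: 14% of the £177,300 excess over £68,600 is £24,822 ≥ base, so the credit is £0.
First-Time Homebuyer Credit: income exceeds £231,600 by £14,300, which is 20 full-or-partial £750 increments; reduction = 20 × £250 = £5,000, leaving £6,375.
Total: £1,041 + £0 + £6,375 = £7,416.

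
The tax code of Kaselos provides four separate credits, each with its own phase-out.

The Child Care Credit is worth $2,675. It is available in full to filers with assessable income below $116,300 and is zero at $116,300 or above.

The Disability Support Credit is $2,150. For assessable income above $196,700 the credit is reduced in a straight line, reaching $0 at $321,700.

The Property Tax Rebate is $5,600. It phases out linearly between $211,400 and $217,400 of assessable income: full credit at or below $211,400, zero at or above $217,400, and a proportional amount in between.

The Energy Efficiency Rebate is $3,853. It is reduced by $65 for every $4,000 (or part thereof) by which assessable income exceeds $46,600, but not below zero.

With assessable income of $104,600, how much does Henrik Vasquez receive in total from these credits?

Child Care Credit: $104,600 is below the $116,300 cutoff, so the full $2,675 applies.
Disability Support Credit: $104,600 is at or below the $196,700 threshold, so the full $2,150 applies.
Property Tax Rebate: $104,600 is at or below the $211,400 threshold, so the full $5,600 applies.
Energy Efficiency Rebate: income exceeds $46,600 by $58,000, which is 15 full-or-partial $4,000 increments; reduction = 15 × $65 = $975, leaving $2,878.
Total: $2,675 + $2,150 + $5,600 + $2,878 = $13,303.

$13,303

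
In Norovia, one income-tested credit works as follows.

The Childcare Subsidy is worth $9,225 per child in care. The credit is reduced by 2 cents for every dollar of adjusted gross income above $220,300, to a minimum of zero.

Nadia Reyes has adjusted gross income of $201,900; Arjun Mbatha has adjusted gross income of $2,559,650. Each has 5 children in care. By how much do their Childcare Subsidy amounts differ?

Nadia ($201,900): Childcare Subsidy: base = 5 × $9,225 = $46,125. $201,900 is at or below the $220,300 threshold, so the full $46,125 applies.
Arjun ($2,559,650): Childcare Subsidy: base = 5 × $9,225 = $46,125. 2% of the $2,339,350 excess over $220,300 is $46,787 ≥ base, so the credit is $0.
Difference: |$46,125 − $0| = $46,125.

$46,125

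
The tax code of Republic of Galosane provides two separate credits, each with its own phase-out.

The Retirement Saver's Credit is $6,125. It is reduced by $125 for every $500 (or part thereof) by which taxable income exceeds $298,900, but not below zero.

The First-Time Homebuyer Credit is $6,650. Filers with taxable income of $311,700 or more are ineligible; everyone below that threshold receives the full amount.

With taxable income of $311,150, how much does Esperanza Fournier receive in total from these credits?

$9,650

Retirement Saver's Credit: income exceeds $298,900 by $12,250, which is 25 full-or-partial $500 increments; reduction = 25 × $125 = $3,125, leaving $3,000.
First-Time Homebuyer Credit: $311,150 is below the $311,700 cutoff, so the full $6,650 applies.
Total: $3,000 + $6,650 = $9,650.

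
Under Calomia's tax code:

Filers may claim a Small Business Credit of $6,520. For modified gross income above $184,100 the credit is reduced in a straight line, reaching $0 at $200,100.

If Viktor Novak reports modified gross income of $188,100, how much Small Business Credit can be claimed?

$4,890

Small Business Credit: $188,100 is $4,000 into a $16,000 phase-out range, leaving 12,000/16,000 of the credit: $6,520 × 12,000/16,000 = $4,890.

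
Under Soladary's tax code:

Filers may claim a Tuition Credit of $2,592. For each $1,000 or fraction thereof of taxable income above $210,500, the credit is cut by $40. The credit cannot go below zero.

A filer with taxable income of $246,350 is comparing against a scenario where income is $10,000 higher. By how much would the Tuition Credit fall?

At $246,350 — income exceeds $210,500 by $35,850, which is 36 full-or-partial $1,000 increments; reduction = 36 × $40 = $1,440, leaving $1,152.
At $256,350 — income exceeds $210,500 by $45,850, which is 46 full-or-partial $1,000 increments; reduction = 46 × $40 = $1,840, leaving $752.
Lost: $1,152 − $752 = $400.

$400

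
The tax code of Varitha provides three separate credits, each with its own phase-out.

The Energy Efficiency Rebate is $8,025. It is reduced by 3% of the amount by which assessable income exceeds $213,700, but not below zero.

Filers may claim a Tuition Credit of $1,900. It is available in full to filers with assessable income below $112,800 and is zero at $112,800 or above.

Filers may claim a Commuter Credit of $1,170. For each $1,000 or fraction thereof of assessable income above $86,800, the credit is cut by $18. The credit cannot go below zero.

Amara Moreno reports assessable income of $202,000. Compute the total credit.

$8,025

Energy Efficiency Rebate: $202,000 is at or below the $213,700 threshold, so the full $8,025 applies.
Tuition Credit: $202,000 meets or exceeds the $112,800 cutoff, so the credit is $0.
Commuter Credit: income exceeds $86,800 by $115,200 → 116 increments × $18 = $2,088 ≥ base, so the credit is $0.
Total: $8,025 + $0 + $0 = $8,025.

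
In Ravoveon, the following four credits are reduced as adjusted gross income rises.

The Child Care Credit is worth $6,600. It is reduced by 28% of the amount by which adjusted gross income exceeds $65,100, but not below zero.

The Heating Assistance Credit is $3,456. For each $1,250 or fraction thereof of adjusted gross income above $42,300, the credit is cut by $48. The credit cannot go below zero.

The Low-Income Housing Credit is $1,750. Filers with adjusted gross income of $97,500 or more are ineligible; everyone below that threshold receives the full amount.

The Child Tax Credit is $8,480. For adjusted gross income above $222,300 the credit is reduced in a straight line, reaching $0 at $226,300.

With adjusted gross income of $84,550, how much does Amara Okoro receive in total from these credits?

Child Care Credit: 28% of the $19,450 excess over $65,100 is $5,446; credit = $6,600 − $5,446 = $1,154.
Heating Assistance Credit: income exceeds $42,300 by $42,250, which is 34 full-or-partial $1,250 increments; reduction = 34 × $48 = $1,632, leaving $1,824.
Low-Income Housing Credit: $84,550 is below the $97,500 cutoff, so the full $1,750 applies.
Child Tax Credit: $84,550 is at or below the $222,300 threshold, so the full $8,480 applies.
Total: $1,154 + $1,824 + $1,750 + $8,480 = $13,208.

$13,208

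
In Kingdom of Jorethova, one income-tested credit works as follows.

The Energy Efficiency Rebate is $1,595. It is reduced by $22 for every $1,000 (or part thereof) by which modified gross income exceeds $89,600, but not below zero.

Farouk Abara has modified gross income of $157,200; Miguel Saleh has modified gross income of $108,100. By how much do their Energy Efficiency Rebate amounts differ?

Farouk ($157,200): Energy Efficiency Rebate: income exceeds $89,600 by $67,600, which is 68 full-or-partial $1,000 increments; reduction = 68 × $22 = $1,496, leaving $99.
Miguel ($108,100): Energy Efficiency Rebate: income exceeds $89,600 by $18,500, which is 19 full-or-partial $1,000 increments; reduction = 19 × $22 = $418, leaving $1,177.
Difference: |$99 − $1,177| = $1,078.

$1,078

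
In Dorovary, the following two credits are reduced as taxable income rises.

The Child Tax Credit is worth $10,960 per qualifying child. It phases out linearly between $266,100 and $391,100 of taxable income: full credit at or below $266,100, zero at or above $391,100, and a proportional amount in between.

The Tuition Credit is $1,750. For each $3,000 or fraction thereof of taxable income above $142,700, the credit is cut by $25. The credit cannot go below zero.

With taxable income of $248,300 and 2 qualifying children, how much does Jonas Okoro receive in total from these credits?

$22,770

Child Tax Credit: base = 2 × $10,960 = $21,920. $248,300 is at or below the $266,100 threshold, so the full $21,920 applies.
Tuition Credit: income exceeds $142,700 by $105,600, which is 36 full-or-partial $3,000 increments; reduction = 36 × $25 = $900, leaving $850.
Total: $21,920 + $850 = $22,770.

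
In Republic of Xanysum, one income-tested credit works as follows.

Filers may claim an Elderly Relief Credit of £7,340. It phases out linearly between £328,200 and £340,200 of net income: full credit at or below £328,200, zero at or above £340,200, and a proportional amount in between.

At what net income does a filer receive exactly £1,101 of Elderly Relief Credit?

£338,400

£1,101 is 1,101/7,340 of the full £7,340, so 6,239/7,340 of the £12,000 range has been used: income = £328,200 + £12,000 × 6,239/7,340 = £338,400.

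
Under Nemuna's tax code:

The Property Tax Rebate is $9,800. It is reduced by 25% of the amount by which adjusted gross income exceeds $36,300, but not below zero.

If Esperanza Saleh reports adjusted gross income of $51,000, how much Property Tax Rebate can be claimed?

$6,125

Property Tax Rebate: 25% of the $14,700 excess over $36,300 is $3,675; credit = $9,800 − $3,675 = $6,125.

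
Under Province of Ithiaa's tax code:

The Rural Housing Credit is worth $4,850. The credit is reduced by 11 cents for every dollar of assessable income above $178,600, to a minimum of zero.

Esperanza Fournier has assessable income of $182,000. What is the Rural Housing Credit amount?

Rural Housing Credit: 11% of the $3,400 excess over $178,600 is $374; credit = $4,850 − $374 = $4,476.

$4,476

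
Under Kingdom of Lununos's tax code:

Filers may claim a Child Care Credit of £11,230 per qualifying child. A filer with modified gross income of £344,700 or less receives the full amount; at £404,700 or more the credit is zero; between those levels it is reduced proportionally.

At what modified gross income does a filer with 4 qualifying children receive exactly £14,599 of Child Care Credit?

Full credit = 4 × £11,230 = £44,920.
£14,599 is 14,599/44,920 of the full £44,920, so 30,321/44,920 of the £60,000 range has been used: income = £344,700 + £60,000 × 30,321/44,920 = £385,200.

£385,200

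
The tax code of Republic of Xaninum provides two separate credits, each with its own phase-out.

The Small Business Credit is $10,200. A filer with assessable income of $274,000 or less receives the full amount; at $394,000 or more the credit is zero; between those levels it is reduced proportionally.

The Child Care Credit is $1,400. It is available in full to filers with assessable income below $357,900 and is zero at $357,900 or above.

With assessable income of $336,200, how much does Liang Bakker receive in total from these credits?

$6,313

Small Business Credit: $336,200 is $62,200 into a $120,000 phase-out range, leaving 57,800/120,000 of the credit: $10,200 × 57,800/120,000 = $4,913.
Child Care Credit: $336,200 is below the $357,900 cutoff, so the full $1,400 applies.
Total: $4,913 + $1,400 = $6,313.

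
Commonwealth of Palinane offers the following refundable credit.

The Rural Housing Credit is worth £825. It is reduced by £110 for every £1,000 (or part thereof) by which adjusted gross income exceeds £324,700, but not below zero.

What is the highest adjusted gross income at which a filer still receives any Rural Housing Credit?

£331,700

After 7 increments the reduction is 7 × £110 = £770, leaving £55; one more increment wipes it out. Increment 7 ends at excess 7 × £1,000 = £7,000, so the highest qualifying income is £324,700 + £7,000 = £331,700.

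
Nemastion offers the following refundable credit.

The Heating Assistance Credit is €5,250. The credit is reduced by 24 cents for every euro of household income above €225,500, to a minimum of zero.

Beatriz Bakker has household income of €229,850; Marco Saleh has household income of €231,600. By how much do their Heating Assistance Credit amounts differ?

Beatriz (€229,850): Heating Assistance Credit: 24% of the €4,350 excess over €225,500 is €1,044; credit = €5,250 − €1,044 = €4,206.
Marco (€231,600): Heating Assistance Credit: 24% of the €6,100 excess over €225,500 is €1,464; credit = €5,250 − €1,464 = €3,786.
Difference: |€4,206 − €3,786| = €420.

€420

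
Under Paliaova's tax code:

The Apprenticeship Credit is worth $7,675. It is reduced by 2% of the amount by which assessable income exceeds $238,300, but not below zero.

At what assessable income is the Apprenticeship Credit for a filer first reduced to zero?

$622,050

The credit falls by 2% of each dollar above $238,300, so it reaches zero when the excess is $7,675 / 2% = $383,750: income = $238,300 + $383,750 = $622,050.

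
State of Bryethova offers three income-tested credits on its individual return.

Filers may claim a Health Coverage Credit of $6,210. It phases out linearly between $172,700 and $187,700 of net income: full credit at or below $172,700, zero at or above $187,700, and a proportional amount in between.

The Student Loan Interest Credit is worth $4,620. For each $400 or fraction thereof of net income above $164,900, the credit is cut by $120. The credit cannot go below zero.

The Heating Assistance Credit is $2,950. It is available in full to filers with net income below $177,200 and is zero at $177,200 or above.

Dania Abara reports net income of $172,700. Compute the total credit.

$11,380

Health Coverage Credit: $172,700 is at or below the $172,700 threshold, so the full $6,210 applies.
Student Loan Interest Credit: income exceeds $164,900 by $7,800, which is 20 full-or-partial $400 increments; reduction = 20 × $120 = $2,400, leaving $2,220.
Heating Assistance Credit: $172,700 is below the $177,200 cutoff, so the full $2,950 applies.
Total: $6,210 + $2,220 + $2,950 = $11,380.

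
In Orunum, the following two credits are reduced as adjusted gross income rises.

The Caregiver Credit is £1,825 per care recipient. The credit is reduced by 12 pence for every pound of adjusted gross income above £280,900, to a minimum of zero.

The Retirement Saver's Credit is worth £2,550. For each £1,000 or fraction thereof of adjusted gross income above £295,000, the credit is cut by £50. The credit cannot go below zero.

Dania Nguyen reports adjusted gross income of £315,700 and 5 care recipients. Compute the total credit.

Caregiver Credit: base = 5 × £1,825 = £9,125. 12% of the £34,800 excess over £280,900 is £4,176; credit = £9,125 − £4,176 = £4,949.
Retirement Saver's Credit: income exceeds £295,000 by £20,700, which is 21 full-or-partial £1,000 increments; reduction = 21 × £50 = £1,050, leaving £1,500.
Total: £4,949 + £1,500 = £6,449.

£6,449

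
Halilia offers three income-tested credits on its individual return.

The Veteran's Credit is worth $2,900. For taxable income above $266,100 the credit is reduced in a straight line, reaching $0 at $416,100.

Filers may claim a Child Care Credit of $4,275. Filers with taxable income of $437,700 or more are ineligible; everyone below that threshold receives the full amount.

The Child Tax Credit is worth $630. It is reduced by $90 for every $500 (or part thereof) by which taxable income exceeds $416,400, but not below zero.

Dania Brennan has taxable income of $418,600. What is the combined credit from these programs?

$4,455

Veteran's Credit: $418,600 is at or above $416,100, so the credit is $0.
Child Care Credit: $418,600 is below the $437,700 cutoff, so the full $4,275 applies.
Child Tax Credit: income exceeds $416,400 by $2,200, which is 5 full-or-partial $500 increments; reduction = 5 × $90 = $450, leaving $180.
Total: $0 + $4,275 + $180 = $4,455.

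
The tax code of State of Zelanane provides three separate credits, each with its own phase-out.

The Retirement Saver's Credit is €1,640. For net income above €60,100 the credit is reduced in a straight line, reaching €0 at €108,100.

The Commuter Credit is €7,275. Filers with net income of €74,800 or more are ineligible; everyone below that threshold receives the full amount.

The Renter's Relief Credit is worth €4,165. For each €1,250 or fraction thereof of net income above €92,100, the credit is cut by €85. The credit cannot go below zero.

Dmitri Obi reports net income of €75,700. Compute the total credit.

€5,272

Retirement Saver's Credit: €75,700 is €15,600 into a €48,000 phase-out range, leaving 32,400/48,000 of the credit: €1,640 × 32,400/48,000 = €1,107.
Commuter Credit: €75,700 meets or exceeds the €74,800 cutoff, so the credit is €0.
Renter's Relief Credit: €75,700 is at or below the €92,100 threshold, so the full €4,165 applies.
Total: €1,107 + €0 + €4,165 = €5,272.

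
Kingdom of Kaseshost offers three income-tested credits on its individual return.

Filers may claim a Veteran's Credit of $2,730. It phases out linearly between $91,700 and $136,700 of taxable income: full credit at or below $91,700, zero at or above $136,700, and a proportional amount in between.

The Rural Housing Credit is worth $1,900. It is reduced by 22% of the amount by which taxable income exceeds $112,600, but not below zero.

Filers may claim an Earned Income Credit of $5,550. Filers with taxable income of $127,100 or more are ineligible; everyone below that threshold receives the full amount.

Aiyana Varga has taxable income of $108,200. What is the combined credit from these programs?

$9,179

Veteran's Credit: $108,200 is $16,500 into a $45,000 phase-out range, leaving 28,500/45,000 of the credit: $2,730 × 28,500/45,000 = $1,729.
Rural Housing Credit: $108,200 is at or below the $112,600 threshold, so the full $1,900 applies.
Earned Income Credit: $108,200 is below the $127,100 cutoff, so the full $5,550 applies.
Total: $1,729 + $1,900 + $5,550 = $9,179.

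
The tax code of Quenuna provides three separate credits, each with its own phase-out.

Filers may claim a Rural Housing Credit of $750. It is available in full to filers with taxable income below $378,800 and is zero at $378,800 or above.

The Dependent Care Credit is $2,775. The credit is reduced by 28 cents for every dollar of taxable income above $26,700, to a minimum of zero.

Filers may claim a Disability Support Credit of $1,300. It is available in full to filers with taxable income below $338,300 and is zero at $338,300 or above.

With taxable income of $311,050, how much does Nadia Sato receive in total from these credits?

Rural Housing Credit: $311,050 is below the $378,800 cutoff, so the full $750 applies.
Dependent Care Credit: 28% of the $284,350 excess over $26,700 is $79,618 ≥ base, so the credit is $0.
Disability Support Credit: $311,050 is below the $338,300 cutoff, so the full $1,300 applies.
Total: $750 + $0 + $1,300 = $2,050.

$2,050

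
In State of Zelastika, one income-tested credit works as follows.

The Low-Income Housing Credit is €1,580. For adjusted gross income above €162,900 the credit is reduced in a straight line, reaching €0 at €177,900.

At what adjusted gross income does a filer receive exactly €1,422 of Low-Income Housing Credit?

€1,422 is 1,422/1,580 of the full €1,580, so 158/1,580 of the €15,000 range has been used: income = €162,900 + €15,000 × 158/1,580 = €164,400.

€164,400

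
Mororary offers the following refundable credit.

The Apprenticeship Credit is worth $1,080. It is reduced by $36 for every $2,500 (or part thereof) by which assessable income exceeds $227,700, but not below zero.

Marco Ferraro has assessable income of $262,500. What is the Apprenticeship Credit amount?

$576

Apprenticeship Credit: income exceeds $227,700 by $34,800, which is 14 full-or-partial $2,500 increments; reduction = 14 × $36 = $504, leaving $576.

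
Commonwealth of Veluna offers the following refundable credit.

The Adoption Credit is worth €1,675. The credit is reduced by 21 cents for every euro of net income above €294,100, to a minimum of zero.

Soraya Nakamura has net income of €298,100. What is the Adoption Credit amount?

€835

Adoption Credit: 21% of the €4,000 excess over €294,100 is €840; credit = €1,675 − €840 = €835.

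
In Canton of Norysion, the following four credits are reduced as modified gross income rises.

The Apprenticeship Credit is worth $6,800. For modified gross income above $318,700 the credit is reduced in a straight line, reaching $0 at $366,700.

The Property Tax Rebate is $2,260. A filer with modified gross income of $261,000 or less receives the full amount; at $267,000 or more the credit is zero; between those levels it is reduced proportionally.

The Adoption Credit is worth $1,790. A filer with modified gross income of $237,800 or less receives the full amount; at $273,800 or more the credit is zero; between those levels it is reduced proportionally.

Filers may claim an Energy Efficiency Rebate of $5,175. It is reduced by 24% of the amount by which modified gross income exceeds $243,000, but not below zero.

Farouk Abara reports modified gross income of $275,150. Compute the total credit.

$6,800

Apprenticeship Credit: $275,150 is at or below the $318,700 threshold, so the full $6,800 applies.
Property Tax Rebate: $275,150 is at or above $267,000, so the credit is $0.
Adoption Credit: $275,150 is at or above $273,800, so the credit is $0.
Energy Efficiency Rebate: 24% of the $32,150 excess over $243,000 is $7,716 ≥ base, so the credit is $0.
Total: $6,800 + $0 + $0 + $0 = $6,800.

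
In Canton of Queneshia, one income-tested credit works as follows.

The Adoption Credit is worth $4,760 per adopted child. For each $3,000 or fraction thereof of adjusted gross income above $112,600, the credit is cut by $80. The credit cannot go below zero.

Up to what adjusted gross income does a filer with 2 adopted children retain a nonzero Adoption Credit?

Full credit = 2 × $4,760 = $9,520.
After 118 increments the reduction is 118 × $80 = $9,440, leaving $80; one more increment wipes it out. Increment 118 ends at excess 118 × $3,000 = $354,000, so the highest qualifying income is $112,600 + $354,000 = $466,600.

$466,600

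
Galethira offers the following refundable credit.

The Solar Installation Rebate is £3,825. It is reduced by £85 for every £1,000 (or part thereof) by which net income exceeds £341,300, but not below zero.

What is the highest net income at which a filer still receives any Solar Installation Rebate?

£385,300

After 44 increments the reduction is 44 × £85 = £3,740, leaving £85; one more increment wipes it out. Increment 44 ends at excess 44 × £1,000 = £44,000, so the highest qualifying income is £341,300 + £44,000 = £385,300.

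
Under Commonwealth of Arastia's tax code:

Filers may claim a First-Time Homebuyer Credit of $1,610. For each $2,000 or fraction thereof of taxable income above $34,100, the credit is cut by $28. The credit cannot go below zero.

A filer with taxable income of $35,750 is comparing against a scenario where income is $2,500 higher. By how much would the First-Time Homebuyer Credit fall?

At $35,750 — income exceeds $34,100 by $1,650, which is 1 full-or-partial $2,000 increment; reduction = 1 × $28 = $28, leaving $1,582.
At $38,250 — income exceeds $34,100 by $4,150, which is 3 full-or-partial $2,000 increments; reduction = 3 × $28 = $84, leaving $1,526.
Lost: $1,582 − $1,526 = $56.

$56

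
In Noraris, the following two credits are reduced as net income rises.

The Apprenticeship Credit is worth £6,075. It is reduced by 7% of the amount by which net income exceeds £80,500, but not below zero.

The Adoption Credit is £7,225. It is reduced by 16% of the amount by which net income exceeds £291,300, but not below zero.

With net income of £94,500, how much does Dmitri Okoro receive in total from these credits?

£12,320

Apprenticeship Credit: 7% of the £14,000 excess over £80,500 is £980; credit = £6,075 − £980 = £5,095.
Adoption Credit: £94,500 is at or below the £291,300 threshold, so the full £7,225 applies.
Total: £5,095 + £7,225 = £12,320.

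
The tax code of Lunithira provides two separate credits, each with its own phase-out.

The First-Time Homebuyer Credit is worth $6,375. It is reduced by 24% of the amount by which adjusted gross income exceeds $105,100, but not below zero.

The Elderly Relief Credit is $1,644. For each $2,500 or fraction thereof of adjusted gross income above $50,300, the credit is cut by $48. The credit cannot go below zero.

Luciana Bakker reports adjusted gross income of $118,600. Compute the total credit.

$3,435

First-Time Homebuyer Credit: 24% of the $13,500 excess over $105,100 is $3,240; credit = $6,375 − $3,240 = $3,135.
Elderly Relief Credit: income exceeds $50,300 by $68,300, which is 28 full-or-partial $2,500 increments; reduction = 28 × $48 = $1,344, leaving $300.
Total: $3,135 + $300 = $3,435.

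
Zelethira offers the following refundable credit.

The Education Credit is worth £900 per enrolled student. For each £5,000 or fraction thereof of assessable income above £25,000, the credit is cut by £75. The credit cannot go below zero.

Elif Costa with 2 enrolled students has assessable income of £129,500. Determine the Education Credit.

£225

Education Credit: base = 2 × £900 = £1,800. income exceeds £25,000 by £104,500, which is 21 full-or-partial £5,000 increments; reduction = 21 × £75 = £1,575, leaving £225.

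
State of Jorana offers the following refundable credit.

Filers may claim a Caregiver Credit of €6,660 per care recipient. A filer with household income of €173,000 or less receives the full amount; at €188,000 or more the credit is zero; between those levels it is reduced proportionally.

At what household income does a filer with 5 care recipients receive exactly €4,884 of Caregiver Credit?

Full credit = 5 × €6,660 = €33,300.
€4,884 is 4,884/33,300 of the full €33,300, so 28,416/33,300 of the €15,000 range has been used: income = €173,000 + €15,000 × 28,416/33,300 = €185,800.

€185,800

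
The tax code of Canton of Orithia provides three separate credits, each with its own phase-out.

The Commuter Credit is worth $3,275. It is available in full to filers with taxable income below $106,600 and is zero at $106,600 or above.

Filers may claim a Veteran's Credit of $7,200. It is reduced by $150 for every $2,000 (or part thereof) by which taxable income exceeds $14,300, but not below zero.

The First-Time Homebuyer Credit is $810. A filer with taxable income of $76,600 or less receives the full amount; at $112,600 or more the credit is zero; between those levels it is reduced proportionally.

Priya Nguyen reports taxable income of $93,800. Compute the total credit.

$4,898

Commuter Credit: $93,800 is below the $106,600 cutoff, so the full $3,275 applies.
Veteran's Credit: income exceeds $14,300 by $79,500, which is 40 full-or-partial $2,000 increments; reduction = 40 × $150 = $6,000, leaving $1,200.
First-Time Homebuyer Credit: $93,800 is $17,200 into a $36,000 phase-out range, leaving 18,800/36,000 of the credit: $810 × 18,800/36,000 = $423.
Total: $3,275 + $1,200 + $423 = $4,898.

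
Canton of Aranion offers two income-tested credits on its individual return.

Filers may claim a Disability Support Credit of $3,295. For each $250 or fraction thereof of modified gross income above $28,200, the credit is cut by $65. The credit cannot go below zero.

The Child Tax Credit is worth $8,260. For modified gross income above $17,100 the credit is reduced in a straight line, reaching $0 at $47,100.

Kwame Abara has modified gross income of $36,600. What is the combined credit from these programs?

$3,976

Disability Support Credit: income exceeds $28,200 by $8,400, which is 34 full-or-partial $250 increments; reduction = 34 × $65 = $2,210, leaving $1,085.
Child Tax Credit: $36,600 is $19,500 into a $30,000 phase-out range, leaving 10,500/30,000 of the credit: $8,260 × 10,500/30,000 = $2,891.
Total: $1,085 + $2,891 = $3,976.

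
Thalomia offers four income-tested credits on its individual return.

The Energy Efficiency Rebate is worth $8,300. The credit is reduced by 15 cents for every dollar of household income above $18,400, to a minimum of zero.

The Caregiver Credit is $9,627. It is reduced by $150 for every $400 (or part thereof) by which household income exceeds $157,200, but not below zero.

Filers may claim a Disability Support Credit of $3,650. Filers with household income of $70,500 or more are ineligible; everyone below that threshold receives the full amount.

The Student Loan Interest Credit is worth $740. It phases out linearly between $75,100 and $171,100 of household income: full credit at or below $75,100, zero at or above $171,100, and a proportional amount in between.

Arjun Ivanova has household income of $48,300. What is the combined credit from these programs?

$17,832

Energy Efficiency Rebate: 15% of the $29,900 excess over $18,400 is $4,485; credit = $8,300 − $4,485 = $3,815.
Caregiver Credit: $48,300 is at or below the $157,200 threshold, so the full $9,627 applies.
Disability Support Credit: $48,300 is below the $70,500 cutoff, so the full $3,650 applies.
Student Loan Interest Credit: $48,300 is at or below the $75,100 threshold, so the full $740 applies.
Total: $3,815 + $9,627 + $3,650 + $740 = $17,832.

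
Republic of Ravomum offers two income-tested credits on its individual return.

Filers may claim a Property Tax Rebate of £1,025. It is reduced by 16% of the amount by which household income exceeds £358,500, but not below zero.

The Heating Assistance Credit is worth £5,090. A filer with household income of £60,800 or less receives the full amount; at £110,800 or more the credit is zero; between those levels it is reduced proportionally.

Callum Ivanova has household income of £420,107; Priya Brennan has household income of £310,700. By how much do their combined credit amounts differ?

Callum (£420,107): Property Tax Rebate: 16% of the £61,607 excess over £358,500 is £9,857.12 ≥ base, so the credit is £0. Heating Assistance Credit: £420,107 is at or above £110,800, so the credit is £0. total £0 + £0 = £0
Priya (£310,700): Property Tax Rebate: £310,700 is at or below the £358,500 threshold, so the full £1,025 applies. Heating Assistance Credit: £310,700 is at or above £110,800, so the credit is £0. total £1,025 + £0 = £1,025
Difference: |£0 − £1,025| = £1,025.

£1,025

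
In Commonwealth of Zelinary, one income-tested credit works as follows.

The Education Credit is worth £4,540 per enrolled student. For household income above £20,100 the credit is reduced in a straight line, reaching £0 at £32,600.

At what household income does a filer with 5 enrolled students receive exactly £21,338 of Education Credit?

Full credit = 5 × £4,540 = £22,700.
£21,338 is 21,338/22,700 of the full £22,700, so 1,362/22,700 of the £12,500 range has been used: income = £20,100 + £12,500 × 1,362/22,700 = £20,850.

£20,850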